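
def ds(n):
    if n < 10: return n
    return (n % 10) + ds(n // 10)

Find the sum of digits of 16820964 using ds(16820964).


ds(16820964) = 4 + ds(1682096)
ds(1682096) = 6 + ds(168209)
ds(168209) = 9 + ds(16820)
ds(16820) = 0 + ds(1682)
ds(1682) = 2 + ds(168)
ds(168) = 8 + ds(16)
ds(16) = 6 + ds(1)
ds(1) = 1  (base case)
Total: 4 + 6 + 9 + 0 + 2 + 8 + 6 + 1 = 36

36


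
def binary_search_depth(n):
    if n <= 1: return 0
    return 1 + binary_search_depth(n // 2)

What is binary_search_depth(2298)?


2298 / 2 = 1149
1149 / 2 = 574
574 / 2 = 287
287 / 2 = 143
143 / 2 = 71
71 / 2 = 35
35 / 2 = 17
17 / 2 = 8
8 / 2 = 4
4 / 2 = 2
2 / 2 = 1
Reached 1 after 11 halvings

11


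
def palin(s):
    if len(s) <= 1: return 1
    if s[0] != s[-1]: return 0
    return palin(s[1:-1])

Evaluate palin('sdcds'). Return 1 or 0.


palin('sdcds'): s[0]='s' == s[-1]='s' -> check palin('dcd')
palin('dcd'): s[0]='d' == s[-1]='d' -> check palin('c')
palin('c'): len <= 1 -> return 1  (base case)
Result: 1 (palindrome)

1


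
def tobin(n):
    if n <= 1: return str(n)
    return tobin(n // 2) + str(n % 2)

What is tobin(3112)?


tobin(3112) = tobin(1556) + '0'
tobin(1556) = tobin(778) + '0'
tobin(778) = tobin(389) + '0'
tobin(389) = tobin(194) + '1'
tobin(194) = tobin(97) + '0'
tobin(97) = tobin(48) + '1'
tobin(48) = tobin(24) + '0'
tobin(24) = tobin(12) + '0'
tobin(12) = tobin(6) + '0'
tobin(6) = tobin(3) + '0'
tobin(3) = tobin(1) + '1'
tobin(1) = '1'  (base case)
Concatenating: '1' + '1' + '0' + '0' + '0' + '0' + '1' + '0' + '1' + '0' + '0' + '0' = '110000101000'

110000101000


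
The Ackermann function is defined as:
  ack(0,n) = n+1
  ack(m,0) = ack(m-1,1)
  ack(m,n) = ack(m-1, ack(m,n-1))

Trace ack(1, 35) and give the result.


ack(1, 35) = ack(0, ack(1, 34))
  ack(1, 34) = ack(0, ack(1, 33))
    ack(1, 33) = ack(0, ack(1, 32))
      ack(1, 32) = ack(0, ack(1, 31))
        ack(1, 31) = ack(0, ack(1, 30))
          ack(1, 30) = ack(0, ack(1, 29))
          ack(1, 29) = ack(0, ack(1, 28))
          ack(1, 28) = ack(0, ack(1, 27))
          ack(1, 27) = ack(0, ack(1, 26))
          ack(1, 26) = ack(0, ack(1, 25))
          ack(1, 25) = ack(0, ack(1, 24))
          ack(1, 24) = ack(0, ack(1, 23))
          ack(1, 23) = ack(0, ack(1, 22))
          ack(1, 22) = ack(0, ack(1, 21))
          ack(1, 21) = ack(0, ack(1, 20))
          ack(1, 20) = ack(0, ack(1, 19))
          ack(1, 19) = ack(0, ack(1, 18))
          ack(1, 18) = ack(0, ack(1, 17))
          ack(1, 17) = ack(0, ack(1, 16))
          ack(1, 16) = ack(0, ack(1, 15))
          ack(1, 15) = ack(0, ack(1, 14))
          ack(1, 14) = ack(0, ack(1, 13))
          ack(1, 13) = ack(0, ack(1, 12))
          ack(1, 12) = ack(0, ack(1, 11))
          ack(1, 11) = ack(0, ack(1, 10))
... (trace truncated)
Result: ack(1, 35) = 37

37


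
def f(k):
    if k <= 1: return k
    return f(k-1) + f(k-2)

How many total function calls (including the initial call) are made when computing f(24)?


Let C(n) = total calls for f(n)
C(0) = 1, C(1) = 1
C(2) = 1 + C(1) + C(0) = 1 + 1 + 1 = 3
C(3) = 1 + C(2) + C(1) = 1 + 3 + 1 = 5
C(4) = 1 + C(3) + C(2) = 1 + 5 + 3 = 9
C(5) = 1 + C(4) + C(3) = 1 + 9 + 5 = 15
C(6) = 1 + C(5) + C(4) = 1 + 15 + 9 = 25
C(7) = 1 + C(6) + C(5) = 1 + 25 + 15 = 41
C(8) = 1 + C(7) + C(6) = 1 + 41 + 25 = 67
C(9) = 1 + C(8) + C(7) = 1 + 67 + 41 = 109
C(10) = 1 + C(9) + C(8) = 1 + 109 + 67 = 177
C(11) = 1 + C(10) + C(9) = 1 + 177 + 109 = 287
C(12) = 1 + C(11) + C(10) = 1 + 287 + 177 = 465
C(13) = 1 + C(12) + C(11) = 1 + 465 + 287 = 753
C(14) = 1 + C(13) + C(12) = 1 + 753 + 465 = 1219
C(15) = 1 + C(14) + C(13) = 1 + 1219 + 753 = 1973
C(16) = 1 + C(15) + C(14) = 1 + 1973 + 1219 = 3193
C(17) = 1 + C(16) + C(15) = 1 + 3193 + 1973 = 5167
C(18) = 1 + C(17) + C(16) = 1 + 5167 + 3193 = 8361
C(19) = 1 + C(18) + C(17) = 1 + 8361 + 5167 = 13529
C(20) = 1 + C(19) + C(18) = 1 + 13529 + 8361 = 21891
C(21) = 1 + C(20) + C(19) = 1 + 21891 + 13529 = 35421
C(22) = 1 + C(21) + C(20) = 1 + 35421 + 21891 = 57313
C(23) = 1 + C(22) + C(21) = 1 + 57313 + 35421 = 92735
C(24) = 1 + C(23) + C(22) = 1 + 92735 + 57313 = 150049

150049


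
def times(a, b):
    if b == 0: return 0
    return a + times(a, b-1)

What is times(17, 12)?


times(17, 12) = 17 + times(17, 11)
times(17, 11) = 17 + times(17, 10)
times(17, 10) = 17 + times(17, 9)
times(17, 9) = 17 + times(17, 8)
times(17, 8) = 17 + times(17, 7)
times(17, 7) = 17 + times(17, 6)
times(17, 6) = 17 + times(17, 5)
times(17, 5) = 17 + times(17, 4)
times(17, 4) = 17 + times(17, 3)
times(17, 3) = 17 + times(17, 2)
times(17, 2) = 17 + times(17, 1)
times(17, 1) = 17 + times(17, 0)
times(17, 0) = 0  (base case)
Total: 17 + 17 + 17 + 17 + 17 + 17 + 17 + 17 + 17 + 17 + 17 + 17 + 0 = 204

204


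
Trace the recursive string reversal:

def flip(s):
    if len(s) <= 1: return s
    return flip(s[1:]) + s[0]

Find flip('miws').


flip('miws') = flip('iws') + 'm'
flip('iws') = flip('ws') + 'i'
flip('ws') = flip('s') + 'w'
flip('s') = 's'  (base case)
Concatenating: 's' + 'w' + 'i' + 'm' = 'swim'

swim


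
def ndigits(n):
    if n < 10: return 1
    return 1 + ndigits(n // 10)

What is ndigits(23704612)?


ndigits(23704612) = 1 + ndigits(2370461)
ndigits(2370461) = 1 + ndigits(237046)
ndigits(237046) = 1 + ndigits(23704)
ndigits(23704) = 1 + ndigits(2370)
ndigits(2370) = 1 + ndigits(237)
ndigits(237) = 1 + ndigits(23)
ndigits(23) = 1 + ndigits(2)
ndigits(2) = 1  (base case: 2 < 10)
Unwinding: 1 + 1 + 1 + 1 + 1 + 1 + 1 + 1 = 8

8


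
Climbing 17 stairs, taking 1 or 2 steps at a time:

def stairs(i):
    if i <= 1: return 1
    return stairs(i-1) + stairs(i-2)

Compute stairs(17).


Building up from base cases:
stairs(0) = 1
stairs(1) = 1
stairs(2) = stairs(1) + stairs(0) = 1 + 1 = 2
stairs(3) = stairs(2) + stairs(1) = 2 + 1 = 3
stairs(4) = stairs(3) + stairs(2) = 3 + 2 = 5
stairs(5) = stairs(4) + stairs(3) = 5 + 3 = 8
stairs(6) = stairs(5) + stairs(4) = 8 + 5 = 13
stairs(7) = stairs(6) + stairs(5) = 13 + 8 = 21
stairs(8) = stairs(7) + stairs(6) = 21 + 13 = 34
stairs(9) = stairs(8) + stairs(7) = 34 + 21 = 55
stairs(10) = stairs(9) + stairs(8) = 55 + 34 = 89
stairs(11) = stairs(10) + stairs(9) = 89 + 55 = 144
stairs(12) = stairs(11) + stairs(10) = 144 + 89 = 233
stairs(13) = stairs(12) + stairs(11) = 233 + 144 = 377
stairs(14) = stairs(13) + stairs(12) = 377 + 233 = 610
stairs(15) = stairs(14) + stairs(13) = 610 + 377 = 987
stairs(16) = stairs(15) + stairs(14) = 987 + 610 = 1597
stairs(17) = stairs(16) + stairs(15) = 1597 + 987 = 2584

2584


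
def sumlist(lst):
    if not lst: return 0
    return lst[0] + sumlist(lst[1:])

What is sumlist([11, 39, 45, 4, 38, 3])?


sumlist([11, 39, 45, 4, 38, 3]) = 11 + sumlist([39, 45, 4, 38, 3])
sumlist([39, 45, 4, 38, 3]) = 39 + sumlist([45, 4, 38, 3])
sumlist([45, 4, 38, 3]) = 45 + sumlist([4, 38, 3])
sumlist([4, 38, 3]) = 4 + sumlist([38, 3])
sumlist([38, 3]) = 38 + sumlist([3])
sumlist([3]) = 3 + sumlist([])
sumlist([]) = 0  (base case)
Total: 11 + 39 + 45 + 4 + 38 + 3 + 0 = 140

140


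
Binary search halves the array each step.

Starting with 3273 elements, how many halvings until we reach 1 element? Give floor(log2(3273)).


3273 / 2 = 1636
1636 / 2 = 818
818 / 2 = 409
409 / 2 = 204
204 / 2 = 102
102 / 2 = 51
51 / 2 = 25
25 / 2 = 12
12 / 2 = 6
6 / 2 = 3
3 / 2 = 1
Reached 1 after 11 halvings

11


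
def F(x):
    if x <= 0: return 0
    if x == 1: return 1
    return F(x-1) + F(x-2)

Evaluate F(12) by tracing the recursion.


Computing F(12) bottom-up:
F(0) = 0
F(1) = 1
F(2) = F(1) + F(0) = 1 + 0 = 1
F(3) = F(2) + F(1) = 1 + 1 = 2
F(4) = F(3) + F(2) = 2 + 1 = 3
F(5) = F(4) + F(3) = 3 + 2 = 5
F(6) = F(5) + F(4) = 5 + 3 = 8
F(7) = F(6) + F(5) = 8 + 5 = 13
F(8) = F(7) + F(6) = 13 + 8 = 21
F(9) = F(8) + F(7) = 21 + 13 = 34
F(10) = F(9) + F(8) = 34 + 21 = 55
F(11) = F(10) + F(9) = 55 + 34 = 89
F(12) = F(11) + F(10) = 89 + 55 = 144

144


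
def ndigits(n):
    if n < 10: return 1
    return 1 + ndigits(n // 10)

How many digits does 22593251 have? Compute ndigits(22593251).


ndigits(22593251) = 1 + ndigits(2259325)
ndigits(2259325) = 1 + ndigits(225932)
ndigits(225932) = 1 + ndigits(22593)
ndigits(22593) = 1 + ndigits(2259)
ndigits(2259) = 1 + ndigits(225)
ndigits(225) = 1 + ndigits(22)
ndigits(22) = 1 + ndigits(2)
ndigits(2) = 1  (base case: 2 < 10)
Unwinding: 1 + 1 + 1 + 1 + 1 + 1 + 1 + 1 = 8

8


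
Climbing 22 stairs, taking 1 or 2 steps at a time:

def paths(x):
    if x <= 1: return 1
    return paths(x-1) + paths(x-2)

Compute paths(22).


Building up from base cases:
paths(0) = 1
paths(1) = 1
paths(2) = paths(1) + paths(0) = 1 + 1 = 2
paths(3) = paths(2) + paths(1) = 2 + 1 = 3
paths(4) = paths(3) + paths(2) = 3 + 2 = 5
paths(5) = paths(4) + paths(3) = 5 + 3 = 8
paths(6) = paths(5) + paths(4) = 8 + 5 = 13
paths(7) = paths(6) + paths(5) = 13 + 8 = 21
paths(8) = paths(7) + paths(6) = 21 + 13 = 34
paths(9) = paths(8) + paths(7) = 34 + 21 = 55
paths(10) = paths(9) + paths(8) = 55 + 34 = 89
paths(11) = paths(10) + paths(9) = 89 + 55 = 144
paths(12) = paths(11) + paths(10) = 144 + 89 = 233
paths(13) = paths(12) + paths(11) = 233 + 144 = 377
paths(14) = paths(13) + paths(12) = 377 + 233 = 610
paths(15) = paths(14) + paths(13) = 610 + 377 = 987
paths(16) = paths(15) + paths(14) = 987 + 610 = 1597
paths(17) = paths(16) + paths(15) = 1597 + 987 = 2584
paths(18) = paths(17) + paths(16) = 2584 + 1597 = 4181
paths(19) = paths(18) + paths(17) = 4181 + 2584 = 6765
paths(20) = paths(19) + paths(18) = 6765 + 4181 = 10946
paths(21) = paths(20) + paths(19) = 10946 + 6765 = 17711
paths(22) = paths(21) + paths(20) = 17711 + 10946 = 28657

28657


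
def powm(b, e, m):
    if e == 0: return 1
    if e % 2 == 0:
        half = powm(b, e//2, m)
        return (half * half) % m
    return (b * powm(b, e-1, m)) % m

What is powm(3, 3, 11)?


powm(3, 3, 11): e is odd, compute powm(3, 2, 11)
  powm(3, 2, 11): e is even, compute powm(3, 1, 11)
    powm(3, 1, 11): e is odd, compute powm(3, 0, 11)
      powm(3, 0, 11) = 1
    (3 * 1) % 11 = 3
  half=3, (3*3) % 11 = 9
(3 * 9) % 11 = 5

5


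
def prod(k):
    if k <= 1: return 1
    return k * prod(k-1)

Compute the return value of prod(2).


prod(2)
= 2 * prod(1)
= 2 * 1
= 2

2


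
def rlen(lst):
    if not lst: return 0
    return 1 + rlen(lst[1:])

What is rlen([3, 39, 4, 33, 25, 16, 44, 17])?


rlen([3, 39, 4, 33, 25, 16, 44, 17]) = 1 + rlen([39, 4, 33, 25, 16, 44, 17])
rlen([39, 4, 33, 25, 16, 44, 17]) = 1 + rlen([4, 33, 25, 16, 44, 17])
rlen([4, 33, 25, 16, 44, 17]) = 1 + rlen([33, 25, 16, 44, 17])
rlen([33, 25, 16, 44, 17]) = 1 + rlen([25, 16, 44, 17])
rlen([25, 16, 44, 17]) = 1 + rlen([16, 44, 17])
rlen([16, 44, 17]) = 1 + rlen([44, 17])
rlen([44, 17]) = 1 + rlen([17])
rlen([17]) = 1 + rlen([])
rlen([]) = 0  (base case)
Unwinding: 1 + 1 + 1 + 1 + 1 + 1 + 1 + 1 + 0 = 8

8


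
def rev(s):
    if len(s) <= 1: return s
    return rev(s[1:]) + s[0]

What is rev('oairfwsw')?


rev('oairfwsw') = rev('airfwsw') + 'o'
rev('airfwsw') = rev('irfwsw') + 'a'
rev('irfwsw') = rev('rfwsw') + 'i'
rev('rfwsw') = rev('fwsw') + 'r'
rev('fwsw') = rev('wsw') + 'f'
rev('wsw') = rev('sw') + 'w'
rev('sw') = rev('w') + 's'
rev('w') = 'w'  (base case)
Concatenating: 'w' + 's' + 'w' + 'f' + 'r' + 'i' + 'a' + 'o' = 'wswfriao'

wswfriao


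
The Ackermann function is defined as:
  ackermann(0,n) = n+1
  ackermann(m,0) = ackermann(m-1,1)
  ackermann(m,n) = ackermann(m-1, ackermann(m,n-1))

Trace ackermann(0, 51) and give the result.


ackermann(0, 51) = 52
Result: ackermann(0, 51) = 52

52


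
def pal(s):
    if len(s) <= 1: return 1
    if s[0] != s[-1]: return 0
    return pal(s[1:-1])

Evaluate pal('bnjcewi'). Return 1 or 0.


pal('bnjcewi'): s[0]='b' != s[-1]='i' -> return 0
Result: 0 (not a palindrome)

0


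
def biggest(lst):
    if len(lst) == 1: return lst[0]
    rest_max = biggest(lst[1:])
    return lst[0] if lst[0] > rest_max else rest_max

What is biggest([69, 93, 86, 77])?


biggest([69, 93, 86, 77]): compare 69 with biggest([93, 86, 77])
biggest([93, 86, 77]): compare 93 with biggest([86, 77])
biggest([86, 77]): compare 86 with biggest([77])
biggest([77]) = 77  (base case)
Compare 86 with 77 -> 86
Compare 93 with 86 -> 93
Compare 69 with 93 -> 93

93


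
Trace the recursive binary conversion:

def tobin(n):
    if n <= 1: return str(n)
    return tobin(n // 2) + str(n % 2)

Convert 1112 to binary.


tobin(1112) = tobin(556) + '0'
tobin(556) = tobin(278) + '0'
tobin(278) = tobin(139) + '0'
tobin(139) = tobin(69) + '1'
tobin(69) = tobin(34) + '1'
tobin(34) = tobin(17) + '0'
tobin(17) = tobin(8) + '1'
tobin(8) = tobin(4) + '0'
tobin(4) = tobin(2) + '0'
tobin(2) = tobin(1) + '0'
tobin(1) = '1'  (base case)
Concatenating: '1' + '0' + '0' + '0' + '1' + '0' + '1' + '1' + '0' + '0' + '0' = '10001011000'

10001011000


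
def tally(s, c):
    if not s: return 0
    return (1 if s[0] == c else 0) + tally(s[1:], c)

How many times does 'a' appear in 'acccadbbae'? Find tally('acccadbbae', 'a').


s[0]='a' == 'a' -> 1
s[0]='c' != 'a' -> 0
s[0]='c' != 'a' -> 0
s[0]='c' != 'a' -> 0
s[0]='a' == 'a' -> 1
s[0]='d' != 'a' -> 0
s[0]='b' != 'a' -> 0
s[0]='b' != 'a' -> 0
s[0]='a' == 'a' -> 1
s[0]='e' != 'a' -> 0
Sum: 1 + 0 + 0 + 0 + 1 + 0 + 0 + 0 + 1 + 0 = 3

3


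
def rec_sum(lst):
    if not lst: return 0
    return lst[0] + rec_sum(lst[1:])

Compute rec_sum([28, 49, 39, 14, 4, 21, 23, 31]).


rec_sum([28, 49, 39, 14, 4, 21, 23, 31]) = 28 + rec_sum([49, 39, 14, 4, 21, 23, 31])
rec_sum([49, 39, 14, 4, 21, 23, 31]) = 49 + rec_sum([39, 14, 4, 21, 23, 31])
rec_sum([39, 14, 4, 21, 23, 31]) = 39 + rec_sum([14, 4, 21, 23, 31])
rec_sum([14, 4, 21, 23, 31]) = 14 + rec_sum([4, 21, 23, 31])
rec_sum([4, 21, 23, 31]) = 4 + rec_sum([21, 23, 31])
rec_sum([21, 23, 31]) = 21 + rec_sum([23, 31])
rec_sum([23, 31]) = 23 + rec_sum([31])
rec_sum([31]) = 31 + rec_sum([])
rec_sum([]) = 0  (base case)
Total: 28 + 49 + 39 + 14 + 4 + 21 + 23 + 31 + 0 = 209

209


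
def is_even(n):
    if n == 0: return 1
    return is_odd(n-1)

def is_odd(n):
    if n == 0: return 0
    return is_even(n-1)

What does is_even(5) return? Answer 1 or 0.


is_even(5) = is_odd(4)
is_odd(4) = is_even(3)
is_even(3) = is_odd(2)
is_odd(2) = is_even(1)
is_even(1) = is_odd(0)
is_odd(0) = 0  (base case)
Result: 0

0


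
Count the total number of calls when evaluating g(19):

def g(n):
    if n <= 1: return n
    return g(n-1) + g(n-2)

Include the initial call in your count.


Let C(n) = total calls for g(n)
C(0) = 1, C(1) = 1
C(2) = 1 + C(1) + C(0) = 1 + 1 + 1 = 3
C(3) = 1 + C(2) + C(1) = 1 + 3 + 1 = 5
C(4) = 1 + C(3) + C(2) = 1 + 5 + 3 = 9
C(5) = 1 + C(4) + C(3) = 1 + 9 + 5 = 15
C(6) = 1 + C(5) + C(4) = 1 + 15 + 9 = 25
C(7) = 1 + C(6) + C(5) = 1 + 25 + 15 = 41
C(8) = 1 + C(7) + C(6) = 1 + 41 + 25 = 67
C(9) = 1 + C(8) + C(7) = 1 + 67 + 41 = 109
C(10) = 1 + C(9) + C(8) = 1 + 109 + 67 = 177
C(11) = 1 + C(10) + C(9) = 1 + 177 + 109 = 287
C(12) = 1 + C(11) + C(10) = 1 + 287 + 177 = 465
C(13) = 1 + C(12) + C(11) = 1 + 465 + 287 = 753
C(14) = 1 + C(13) + C(12) = 1 + 753 + 465 = 1219
C(15) = 1 + C(14) + C(13) = 1 + 1219 + 753 = 1973
C(16) = 1 + C(15) + C(14) = 1 + 1973 + 1219 = 3193
C(17) = 1 + C(16) + C(15) = 1 + 3193 + 1973 = 5167
C(18) = 1 + C(17) + C(16) = 1 + 5167 + 3193 = 8361
C(19) = 1 + C(18) + C(17) = 1 + 8361 + 5167 = 13529

13529


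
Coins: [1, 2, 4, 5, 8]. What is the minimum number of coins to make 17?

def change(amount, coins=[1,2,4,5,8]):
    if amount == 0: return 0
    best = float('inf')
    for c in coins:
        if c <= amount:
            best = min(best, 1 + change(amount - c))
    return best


Building up with DP:
change(0) = 0
change(1) = min(1+change(0)=1+0=1) = 1
change(2) = min(1+change(1)=1+1=2, 1+change(0)=1+0=1) = 1
change(3) = min(1+change(2)=1+1=2, 1+change(1)=1+1=2) = 2
change(4) = min(1+change(3)=1+2=3, 1+change(2)=1+1=2, 1+change(0)=1+0=1) = 1
change(5) = min(1+change(4)=1+1=2, 1+change(3)=1+2=3, 1+change(1)=1+1=2, 1+change(0)=1+0=1) = 1
change(6) = min(1+change(5)=1+1=2, 1+change(4)=1+1=2, 1+change(2)=1+1=2, 1+change(1)=1+1=2) = 2
change(7) = min(1+change(6)=1+2=3, 1+change(5)=1+1=2, 1+change(3)=1+2=3, 1+change(2)=1+1=2) = 2
change(8) = min(1+change(7)=1+2=3, 1+change(6)=1+2=3, 1+change(4)=1+1=2, 1+change(3)=1+2=3, 1+change(0)=1+0=1) = 1
change(9) = min(1+change(8)=1+1=2, 1+change(7)=1+2=3, 1+change(5)=1+1=2, 1+change(4)=1+1=2, 1+change(1)=1+1=2) = 2
change(10) = min(1+change(9)=1+2=3, 1+change(8)=1+1=2, 1+change(6)=1+2=3, 1+change(5)=1+1=2, 1+change(2)=1+1=2) = 2
change(11) = min(1+change(10)=1+2=3, 1+change(9)=1+2=3, 1+change(7)=1+2=3, 1+change(6)=1+2=3, 1+change(3)=1+2=3) = 3
change(12) = min(1+change(11)=1+3=4, 1+change(10)=1+2=3, 1+change(8)=1+1=2, 1+change(7)=1+2=3, 1+change(4)=1+1=2) = 2
change(13) = min(1+change(12)=1+2=3, 1+change(11)=1+3=4, 1+change(9)=1+2=3, 1+change(8)=1+1=2, 1+change(5)=1+1=2) = 2
change(14) = min(1+change(13)=1+2=3, 1+change(12)=1+2=3, 1+change(10)=1+2=3, 1+change(9)=1+2=3, 1+change(6)=1+2=3) = 3
change(15) = min(1+change(14)=1+3=4, 1+change(13)=1+2=3, 1+change(11)=1+3=4, 1+change(10)=1+2=3, 1+change(7)=1+2=3) = 3
change(16) = min(1+change(15)=1+3=4, 1+change(14)=1+3=4, 1+change(12)=1+2=3, 1+change(11)=1+3=4, 1+change(8)=1+1=2) = 2
change(17) = min(1+change(16)=1+2=3, 1+change(15)=1+3=4, 1+change(13)=1+2=3, 1+change(12)=1+2=3, 1+change(9)=1+2=3) = 3

3


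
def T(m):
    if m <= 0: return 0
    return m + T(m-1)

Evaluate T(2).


T(2)
= 2 + 1 + T(0)
= 2 + 1 + 0
= 3

3


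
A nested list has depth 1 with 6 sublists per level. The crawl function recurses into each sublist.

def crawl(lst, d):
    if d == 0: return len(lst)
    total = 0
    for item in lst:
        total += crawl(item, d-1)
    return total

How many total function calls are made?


At depth 0 (root): 1 call
At depth 1: each of 1 parents calls crawl on 6 children = 6 calls
Total: 1 + 6 = 7

7


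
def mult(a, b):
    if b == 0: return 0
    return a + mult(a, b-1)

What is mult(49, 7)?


mult(49, 7) = 49 + mult(49, 6)
mult(49, 6) = 49 + mult(49, 5)
mult(49, 5) = 49 + mult(49, 4)
mult(49, 4) = 49 + mult(49, 3)
mult(49, 3) = 49 + mult(49, 2)
mult(49, 2) = 49 + mult(49, 1)
mult(49, 1) = 49 + mult(49, 0)
mult(49, 0) = 0  (base case)
Total: 49 + 49 + 49 + 49 + 49 + 49 + 49 + 0 = 343

343


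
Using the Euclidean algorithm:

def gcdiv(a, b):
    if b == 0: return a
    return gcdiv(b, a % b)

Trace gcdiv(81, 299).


gcdiv(81, 299) = gcdiv(299, 81)
gcdiv(299, 81) = gcdiv(81, 56)
gcdiv(81, 56) = gcdiv(56, 25)
gcdiv(56, 25) = gcdiv(25, 6)
gcdiv(25, 6) = gcdiv(6, 1)
gcdiv(6, 1) = gcdiv(1, 0)
gcdiv(1, 0) = 1  (base case)

1


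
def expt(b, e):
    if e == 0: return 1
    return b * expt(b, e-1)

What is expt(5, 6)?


expt(5, 6)
= 5 * expt(5, 5)
= 5 * 5 * expt(5, 4)
= 5 * 5 * 5 * expt(5, 3)
= 5 * 5 * 5 * 5 * expt(5, 2)
= 5 * 5 * 5 * 5 * 5 * expt(5, 1)
= 5 * 5 * 5 * 5 * 5 * 5 * expt(5, 0)
= 5 * 5 * 5 * 5 * 5 * 5 * 1
= 15625

15625


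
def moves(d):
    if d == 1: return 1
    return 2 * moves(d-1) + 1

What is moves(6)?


moves(6) = 2 * moves(5) + 1
moves(5) = 2 * moves(4) + 1
moves(4) = 2 * moves(3) + 1
moves(3) = 2 * moves(2) + 1
moves(2) = 2 * moves(1) + 1
moves(1) = 1  (base case)
moves(2) = 2 * 1 + 1 = 3
moves(3) = 2 * 3 + 1 = 7
moves(4) = 2 * 7 + 1 = 15
moves(5) = 2 * 15 + 1 = 31
moves(6) = 2 * 31 + 1 = 63

63


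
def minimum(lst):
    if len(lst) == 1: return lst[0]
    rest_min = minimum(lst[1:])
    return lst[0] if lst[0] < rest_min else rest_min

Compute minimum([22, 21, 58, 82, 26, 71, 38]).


minimum([22, 21, 58, 82, 26, 71, 38]): compare 22 with minimum([21, 58, 82, 26, 71, 38])
minimum([21, 58, 82, 26, 71, 38]): compare 21 with minimum([58, 82, 26, 71, 38])
minimum([58, 82, 26, 71, 38]): compare 58 with minimum([82, 26, 71, 38])
minimum([82, 26, 71, 38]): compare 82 with minimum([26, 71, 38])
minimum([26, 71, 38]): compare 26 with minimum([71, 38])
minimum([71, 38]): compare 71 with minimum([38])
minimum([38]) = 38  (base case)
Compare 71 with 38 -> 38
Compare 26 with 38 -> 26
Compare 82 with 26 -> 26
Compare 58 with 26 -> 26
Compare 21 with 26 -> 21
Compare 22 with 21 -> 21

21


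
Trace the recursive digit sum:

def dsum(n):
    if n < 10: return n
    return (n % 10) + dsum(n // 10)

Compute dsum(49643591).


dsum(49643591) = 1 + dsum(4964359)
dsum(4964359) = 9 + dsum(496435)
dsum(496435) = 5 + dsum(49643)
dsum(49643) = 3 + dsum(4964)
dsum(4964) = 4 + dsum(496)
dsum(496) = 6 + dsum(49)
dsum(49) = 9 + dsum(4)
dsum(4) = 4  (base case)
Total: 1 + 9 + 5 + 3 + 4 + 6 + 9 + 4 = 41

41


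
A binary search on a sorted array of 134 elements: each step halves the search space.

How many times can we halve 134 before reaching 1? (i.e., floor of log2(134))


134 / 2 = 67
67 / 2 = 33
33 / 2 = 16
16 / 2 = 8
8 / 2 = 4
4 / 2 = 2
2 / 2 = 1
Reached 1 after 7 halvings

7


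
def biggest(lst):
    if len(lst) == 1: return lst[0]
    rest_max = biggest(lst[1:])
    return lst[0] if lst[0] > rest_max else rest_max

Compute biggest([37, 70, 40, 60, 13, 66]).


biggest([37, 70, 40, 60, 13, 66]): compare 37 with biggest([70, 40, 60, 13, 66])
biggest([70, 40, 60, 13, 66]): compare 70 with biggest([40, 60, 13, 66])
biggest([40, 60, 13, 66]): compare 40 with biggest([60, 13, 66])
biggest([60, 13, 66]): compare 60 with biggest([13, 66])
biggest([13, 66]): compare 13 with biggest([66])
biggest([66]) = 66  (base case)
Compare 13 with 66 -> 66
Compare 60 with 66 -> 66
Compare 40 with 66 -> 66
Compare 70 with 66 -> 70
Compare 37 with 70 -> 70

70


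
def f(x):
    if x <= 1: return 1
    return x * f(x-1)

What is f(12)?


f(12)
= 12 * f(11)
= 12 * 11 * f(10)
= 12 * 11 * 10 * f(9)
= 12 * 11 * 10 * 9 * f(8)
= 12 * 11 * 10 * 9 * 8 * f(7)
= 12 * 11 * 10 * 9 * 8 * 7 * f(6)
= 12 * 11 * 10 * 9 * 8 * 7 * 6 * f(5)
= 12 * 11 * 10 * 9 * 8 * 7 * 6 * 5 * f(4)
= 12 * 11 * 10 * 9 * 8 * 7 * 6 * 5 * 4 * f(3)
= 12 * 11 * 10 * 9 * 8 * 7 * 6 * 5 * 4 * 3 * f(2)
= 12 * 11 * 10 * 9 * 8 * 7 * 6 * 5 * 4 * 3 * 2 * f(1)
= 12 * 11 * 10 * 9 * 8 * 7 * 6 * 5 * 4 * 3 * 2 * 1
= 479001600

479001600


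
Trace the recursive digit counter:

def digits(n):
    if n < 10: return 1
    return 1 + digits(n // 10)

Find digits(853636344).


digits(853636344) = 1 + digits(85363634)
digits(85363634) = 1 + digits(8536363)
digits(8536363) = 1 + digits(853636)
digits(853636) = 1 + digits(85363)
digits(85363) = 1 + digits(8536)
digits(8536) = 1 + digits(853)
digits(853) = 1 + digits(85)
digits(85) = 1 + digits(8)
digits(8) = 1  (base case: 8 < 10)
Unwinding: 1 + 1 + 1 + 1 + 1 + 1 + 1 + 1 + 1 = 9

9


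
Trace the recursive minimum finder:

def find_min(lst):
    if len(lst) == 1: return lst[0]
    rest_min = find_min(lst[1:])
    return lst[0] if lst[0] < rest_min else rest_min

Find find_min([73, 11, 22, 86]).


find_min([73, 11, 22, 86]): compare 73 with find_min([11, 22, 86])
find_min([11, 22, 86]): compare 11 with find_min([22, 86])
find_min([22, 86]): compare 22 with find_min([86])
find_min([86]) = 86  (base case)
Compare 22 with 86 -> 22
Compare 11 with 22 -> 11
Compare 73 with 11 -> 11

11


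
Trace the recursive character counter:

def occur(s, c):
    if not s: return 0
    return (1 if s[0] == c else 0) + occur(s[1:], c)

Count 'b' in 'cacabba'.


s[0]='c' != 'b' -> 0
s[0]='a' != 'b' -> 0
s[0]='c' != 'b' -> 0
s[0]='a' != 'b' -> 0
s[0]='b' == 'b' -> 1
s[0]='b' == 'b' -> 1
s[0]='a' != 'b' -> 0
Sum: 0 + 0 + 0 + 0 + 1 + 1 + 0 = 2

2


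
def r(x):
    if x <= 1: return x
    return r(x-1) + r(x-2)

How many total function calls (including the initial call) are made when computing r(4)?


Let C(n) = total calls for r(n)
C(0) = 1, C(1) = 1
C(2) = 1 + C(1) + C(0) = 1 + 1 + 1 = 3
C(3) = 1 + C(2) + C(1) = 1 + 3 + 1 = 5
C(4) = 1 + C(3) + C(2) = 1 + 5 + 3 = 9

9


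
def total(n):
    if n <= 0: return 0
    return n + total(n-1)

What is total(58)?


total(58)
= 58 + 57 + 56 + 55 + 54 + 53 + 52 + 51 + 50 + 49 + 48 + 47 + 46 + 45 + 44 + 43 + 42 + 41 + 40 + 39 + 38 + 37 + 36 + 35 + 34 + 33 + 32 + 31 + 30 + 29 + 28 + 27 + 26 + 25 + 24 + 23 + 22 + 21 + 20 + 19 + 18 + 17 + 16 + 15 + 14 + 13 + 12 + 11 + 10 + 9 + 8 + 7 + 6 + 5 + 4 + 3 + 2 + 1 + total(0)
= 58 + 57 + 56 + 55 + 54 + 53 + 52 + 51 + 50 + 49 + 48 + 47 + 46 + 45 + 44 + 43 + 42 + 41 + 40 + 39 + 38 + 37 + 36 + 35 + 34 + 33 + 32 + 31 + 30 + 29 + 28 + 27 + 26 + 25 + 24 + 23 + 22 + 21 + 20 + 19 + 18 + 17 + 16 + 15 + 14 + 13 + 12 + 11 + 10 + 9 + 8 + 7 + 6 + 5 + 4 + 3 + 2 + 1 + 0
= 1711

1711


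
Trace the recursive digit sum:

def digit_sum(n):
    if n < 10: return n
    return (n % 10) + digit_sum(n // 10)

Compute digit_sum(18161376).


digit_sum(18161376) = 6 + digit_sum(1816137)
digit_sum(1816137) = 7 + digit_sum(181613)
digit_sum(181613) = 3 + digit_sum(18161)
digit_sum(18161) = 1 + digit_sum(1816)
digit_sum(1816) = 6 + digit_sum(181)
digit_sum(181) = 1 + digit_sum(18)
digit_sum(18) = 8 + digit_sum(1)
digit_sum(1) = 1  (base case)
Total: 6 + 7 + 3 + 1 + 6 + 1 + 8 + 1 = 33

33


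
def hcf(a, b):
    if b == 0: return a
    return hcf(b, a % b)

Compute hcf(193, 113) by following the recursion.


hcf(193, 113) = hcf(113, 80)
hcf(113, 80) = hcf(80, 33)
hcf(80, 33) = hcf(33, 14)
hcf(33, 14) = hcf(14, 5)
hcf(14, 5) = hcf(5, 4)
hcf(5, 4) = hcf(4, 1)
hcf(4, 1) = hcf(1, 0)
hcf(1, 0) = 1  (base case)

1


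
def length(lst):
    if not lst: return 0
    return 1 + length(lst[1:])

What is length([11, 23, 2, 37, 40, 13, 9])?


length([11, 23, 2, 37, 40, 13, 9]) = 1 + length([23, 2, 37, 40, 13, 9])
length([23, 2, 37, 40, 13, 9]) = 1 + length([2, 37, 40, 13, 9])
length([2, 37, 40, 13, 9]) = 1 + length([37, 40, 13, 9])
length([37, 40, 13, 9]) = 1 + length([40, 13, 9])
length([40, 13, 9]) = 1 + length([13, 9])
length([13, 9]) = 1 + length([9])
length([9]) = 1 + length([])
length([]) = 0  (base case)
Unwinding: 1 + 1 + 1 + 1 + 1 + 1 + 1 + 0 = 7

7


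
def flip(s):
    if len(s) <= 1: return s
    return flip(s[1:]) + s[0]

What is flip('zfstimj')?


flip('zfstimj') = flip('fstimj') + 'z'
flip('fstimj') = flip('stimj') + 'f'
flip('stimj') = flip('timj') + 's'
flip('timj') = flip('imj') + 't'
flip('imj') = flip('mj') + 'i'
flip('mj') = flip('j') + 'm'
flip('j') = 'j'  (base case)
Concatenating: 'j' + 'm' + 'i' + 't' + 's' + 'f' + 'z' = 'jmitsfz'

jmitsfz


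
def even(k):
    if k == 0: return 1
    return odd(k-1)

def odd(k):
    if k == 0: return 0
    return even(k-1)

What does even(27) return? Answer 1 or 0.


even(27) = odd(26)
odd(26) = even(25)
even(25) = odd(24)
odd(24) = even(23)
even(23) = odd(22)
odd(22) = even(21)
even(21) = odd(20)
odd(20) = even(19)
even(19) = odd(18)
odd(18) = even(17)
even(17) = odd(16)
odd(16) = even(15)
even(15) = odd(14)
odd(14) = even(13)
even(13) = odd(12)
odd(12) = even(11)
even(11) = odd(10)
odd(10) = even(9)
even(9) = odd(8)
odd(8) = even(7)
even(7) = odd(6)
odd(6) = even(5)
even(5) = odd(4)
odd(4) = even(3)
even(3) = odd(2)
odd(2) = even(1)
even(1) = odd(0)
odd(0) = 0  (base case)
Result: 0

0


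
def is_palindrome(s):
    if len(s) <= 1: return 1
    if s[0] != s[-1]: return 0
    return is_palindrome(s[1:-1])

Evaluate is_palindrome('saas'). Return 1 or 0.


is_palindrome('saas'): s[0]='s' == s[-1]='s' -> check is_palindrome('aa')
is_palindrome('aa'): s[0]='a' == s[-1]='a' -> check is_palindrome('')
is_palindrome(''): len <= 1 -> return 1  (base case)
Result: 1 (palindrome)

1


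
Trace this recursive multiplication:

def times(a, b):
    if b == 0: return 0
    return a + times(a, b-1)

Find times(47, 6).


times(47, 6) = 47 + times(47, 5)
times(47, 5) = 47 + times(47, 4)
times(47, 4) = 47 + times(47, 3)
times(47, 3) = 47 + times(47, 2)
times(47, 2) = 47 + times(47, 1)
times(47, 1) = 47 + times(47, 0)
times(47, 0) = 0  (base case)
Total: 47 + 47 + 47 + 47 + 47 + 47 + 0 = 282

282


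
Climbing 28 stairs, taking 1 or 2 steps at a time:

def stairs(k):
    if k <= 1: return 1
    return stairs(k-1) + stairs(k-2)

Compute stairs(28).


Building up from base cases:
stairs(0) = 1
stairs(1) = 1
stairs(2) = stairs(1) + stairs(0) = 1 + 1 = 2
stairs(3) = stairs(2) + stairs(1) = 2 + 1 = 3
stairs(4) = stairs(3) + stairs(2) = 3 + 2 = 5
stairs(5) = stairs(4) + stairs(3) = 5 + 3 = 8
stairs(6) = stairs(5) + stairs(4) = 8 + 5 = 13
stairs(7) = stairs(6) + stairs(5) = 13 + 8 = 21
stairs(8) = stairs(7) + stairs(6) = 21 + 13 = 34
stairs(9) = stairs(8) + stairs(7) = 34 + 21 = 55
stairs(10) = stairs(9) + stairs(8) = 55 + 34 = 89
stairs(11) = stairs(10) + stairs(9) = 89 + 55 = 144
stairs(12) = stairs(11) + stairs(10) = 144 + 89 = 233
stairs(13) = stairs(12) + stairs(11) = 233 + 144 = 377
stairs(14) = stairs(13) + stairs(12) = 377 + 233 = 610
stairs(15) = stairs(14) + stairs(13) = 610 + 377 = 987
stairs(16) = stairs(15) + stairs(14) = 987 + 610 = 1597
stairs(17) = stairs(16) + stairs(15) = 1597 + 987 = 2584
stairs(18) = stairs(17) + stairs(16) = 2584 + 1597 = 4181
stairs(19) = stairs(18) + stairs(17) = 4181 + 2584 = 6765
stairs(20) = stairs(19) + stairs(18) = 6765 + 4181 = 10946
stairs(21) = stairs(20) + stairs(19) = 10946 + 6765 = 17711
stairs(22) = stairs(21) + stairs(20) = 17711 + 10946 = 28657
stairs(23) = stairs(22) + stairs(21) = 28657 + 17711 = 46368
stairs(24) = stairs(23) + stairs(22) = 46368 + 28657 = 75025
stairs(25) = stairs(24) + stairs(23) = 75025 + 46368 = 121393
stairs(26) = stairs(25) + stairs(24) = 121393 + 75025 = 196418
stairs(27) = stairs(26) + stairs(25) = 196418 + 121393 = 317811
stairs(28) = stairs(27) + stairs(26) = 317811 + 196418 = 514229

514229


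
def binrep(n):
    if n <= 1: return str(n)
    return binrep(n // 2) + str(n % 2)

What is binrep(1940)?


binrep(1940) = binrep(970) + '0'
binrep(970) = binrep(485) + '0'
binrep(485) = binrep(242) + '1'
binrep(242) = binrep(121) + '0'
binrep(121) = binrep(60) + '1'
binrep(60) = binrep(30) + '0'
binrep(30) = binrep(15) + '0'
binrep(15) = binrep(7) + '1'
binrep(7) = binrep(3) + '1'
binrep(3) = binrep(1) + '1'
binrep(1) = '1'  (base case)
Concatenating: '1' + '1' + '1' + '1' + '0' + '0' + '1' + '0' + '1' + '0' + '0' = '11110010100'

11110010100


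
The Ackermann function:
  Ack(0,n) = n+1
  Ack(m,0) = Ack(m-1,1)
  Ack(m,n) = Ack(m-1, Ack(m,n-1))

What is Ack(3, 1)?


Ack(3, 1) = Ack(2, Ack(3, 0))
  Ack(3, 0) = Ack(2, 1)
    Ack(2, 1) = Ack(1, Ack(2, 0))
      Ack(2, 0) = Ack(1, 1)
        Ack(1, 1) = Ack(0, Ack(1, 0))
          Ack(1, 0) = Ack(0, 1)
          Ack(0, 1) = 2
          = Ack(0, 2)
          Ack(0, 2) = 3
      = Ack(1, 3)
      Ack(1, 3) = Ack(0, Ack(1, 2))
        Ack(1, 2) = Ack(0, Ack(1, 1))
          Ack(1, 1) = Ack(0, Ack(1, 0))
          Ack(1, 0) = Ack(0, 1)
          Ack(0, 1) = 2
            = Ack(0, 2)
          Ack(0, 2) = 3
          = Ack(0, 3)
          Ack(0, 3) = 4
        = Ack(0, 4)
        Ack(0, 4) = 5
  = Ack(2, 5)
  Ack(2, 5) = Ack(1, Ack(2, 4))
    Ack(2, 4) = Ack(1, Ack(2, 3))
      Ack(2, 3) = Ack(1, Ack(2, 2))
... (trace truncated)
Result: Ack(3, 1) = 13

13


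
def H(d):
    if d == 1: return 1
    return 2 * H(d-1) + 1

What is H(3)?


H(3) = 2 * H(2) + 1
H(2) = 2 * H(1) + 1
H(1) = 1  (base case)
H(2) = 2 * 1 + 1 = 3
H(3) = 2 * 3 + 1 = 7

7


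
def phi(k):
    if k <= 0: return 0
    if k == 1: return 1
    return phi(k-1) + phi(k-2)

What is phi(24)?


Computing phi(24) bottom-up:
phi(0) = 0
phi(1) = 1
phi(2) = phi(1) + phi(0) = 1 + 0 = 1
phi(3) = phi(2) + phi(1) = 1 + 1 = 2
phi(4) = phi(3) + phi(2) = 2 + 1 = 3
phi(5) = phi(4) + phi(3) = 3 + 2 = 5
phi(6) = phi(5) + phi(4) = 5 + 3 = 8
phi(7) = phi(6) + phi(5) = 8 + 5 = 13
phi(8) = phi(7) + phi(6) = 13 + 8 = 21
phi(9) = phi(8) + phi(7) = 21 + 13 = 34
phi(10) = phi(9) + phi(8) = 34 + 21 = 55
phi(11) = phi(10) + phi(9) = 55 + 34 = 89
phi(12) = phi(11) + phi(10) = 89 + 55 = 144
phi(13) = phi(12) + phi(11) = 144 + 89 = 233
phi(14) = phi(13) + phi(12) = 233 + 144 = 377
phi(15) = phi(14) + phi(13) = 377 + 233 = 610
phi(16) = phi(15) + phi(14) = 610 + 377 = 987
phi(17) = phi(16) + phi(15) = 987 + 610 = 1597
phi(18) = phi(17) + phi(16) = 1597 + 987 = 2584
phi(19) = phi(18) + phi(17) = 2584 + 1597 = 4181
phi(20) = phi(19) + phi(18) = 4181 + 2584 = 6765
phi(21) = phi(20) + phi(19) = 6765 + 4181 = 10946
phi(22) = phi(21) + phi(20) = 10946 + 6765 = 17711
phi(23) = phi(22) + phi(21) = 17711 + 10946 = 28657
phi(24) = phi(23) + phi(22) = 28657 + 17711 = 46368

46368


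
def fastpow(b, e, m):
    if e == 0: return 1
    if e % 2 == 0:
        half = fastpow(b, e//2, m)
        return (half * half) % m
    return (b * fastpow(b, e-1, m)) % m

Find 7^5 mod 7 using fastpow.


fastpow(7, 5, 7): e is odd, compute fastpow(7, 4, 7)
  fastpow(7, 4, 7): e is even, compute fastpow(7, 2, 7)
    fastpow(7, 2, 7): e is even, compute fastpow(7, 1, 7)
      fastpow(7, 1, 7): e is odd, compute fastpow(7, 0, 7)
        fastpow(7, 0, 7) = 1
      (7 * 1) % 7 = 0
    half=0, (0*0) % 7 = 0
  half=0, (0*0) % 7 = 0
(7 * 0) % 7 = 0

0


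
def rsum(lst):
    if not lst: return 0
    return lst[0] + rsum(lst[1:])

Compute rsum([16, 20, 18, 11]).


rsum([16, 20, 18, 11]) = 16 + rsum([20, 18, 11])
rsum([20, 18, 11]) = 20 + rsum([18, 11])
rsum([18, 11]) = 18 + rsum([11])
rsum([11]) = 11 + rsum([])
rsum([]) = 0  (base case)
Total: 16 + 20 + 18 + 11 + 0 = 65

65


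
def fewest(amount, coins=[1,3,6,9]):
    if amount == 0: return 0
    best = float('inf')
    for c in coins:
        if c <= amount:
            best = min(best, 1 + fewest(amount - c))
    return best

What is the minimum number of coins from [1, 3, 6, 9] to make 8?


Building up with DP:
fewest(0) = 0
fewest(1) = min(1+fewest(0)=1+0=1) = 1
fewest(2) = min(1+fewest(1)=1+1=2) = 2
fewest(3) = min(1+fewest(2)=1+2=3, 1+fewest(0)=1+0=1) = 1
fewest(4) = min(1+fewest(3)=1+1=2, 1+fewest(1)=1+1=2) = 2
fewest(5) = min(1+fewest(4)=1+2=3, 1+fewest(2)=1+2=3) = 3
fewest(6) = min(1+fewest(5)=1+3=4, 1+fewest(3)=1+1=2, 1+fewest(0)=1+0=1) = 1
fewest(7) = min(1+fewest(6)=1+1=2, 1+fewest(4)=1+2=3, 1+fewest(1)=1+1=2) = 2
fewest(8) = min(1+fewest(7)=1+2=3, 1+fewest(5)=1+3=4, 1+fewest(2)=1+2=3) = 3

3


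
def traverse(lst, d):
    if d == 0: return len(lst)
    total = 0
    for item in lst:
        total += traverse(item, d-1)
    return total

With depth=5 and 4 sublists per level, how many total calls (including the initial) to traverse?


At depth 0 (root): 1 call
At depth 1: each of 1 parents calls traverse on 4 children = 4 calls
At depth 2: each of 4 parents calls traverse on 4 children = 16 calls
At depth 3: each of 16 parents calls traverse on 4 children = 64 calls
At depth 4: each of 64 parents calls traverse on 4 children = 256 calls
At depth 5: each of 256 parents calls traverse on 4 children = 1024 calls
Total: 1 + 4 + 16 + 64 + 256 + 1024 = 1365

1365


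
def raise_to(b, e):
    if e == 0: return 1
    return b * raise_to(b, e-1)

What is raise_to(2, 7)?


raise_to(2, 7)
= 2 * raise_to(2, 6)
= 2 * 2 * raise_to(2, 5)
= 2 * 2 * 2 * raise_to(2, 4)
= 2 * 2 * 2 * 2 * raise_to(2, 3)
= 2 * 2 * 2 * 2 * 2 * raise_to(2, 2)
= 2 * 2 * 2 * 2 * 2 * 2 * raise_to(2, 1)
= 2 * 2 * 2 * 2 * 2 * 2 * 2 * raise_to(2, 0)
= 2 * 2 * 2 * 2 * 2 * 2 * 2 * 1
= 128

128


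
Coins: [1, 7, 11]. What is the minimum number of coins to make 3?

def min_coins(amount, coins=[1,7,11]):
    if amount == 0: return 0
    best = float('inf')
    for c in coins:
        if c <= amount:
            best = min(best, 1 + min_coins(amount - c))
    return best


Building up with DP:
min_coins(0) = 0
min_coins(1) = min(1+min_coins(0)=1+0=1) = 1
min_coins(2) = min(1+min_coins(1)=1+1=2) = 2
min_coins(3) = min(1+min_coins(2)=1+2=3) = 3

3


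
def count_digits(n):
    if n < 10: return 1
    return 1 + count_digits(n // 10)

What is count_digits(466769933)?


count_digits(466769933) = 1 + count_digits(46676993)
count_digits(46676993) = 1 + count_digits(4667699)
count_digits(4667699) = 1 + count_digits(466769)
count_digits(466769) = 1 + count_digits(46676)
count_digits(46676) = 1 + count_digits(4667)
count_digits(4667) = 1 + count_digits(466)
count_digits(466) = 1 + count_digits(46)
count_digits(46) = 1 + count_digits(4)
count_digits(4) = 1  (base case: 4 < 10)
Unwinding: 1 + 1 + 1 + 1 + 1 + 1 + 1 + 1 + 1 = 9

9


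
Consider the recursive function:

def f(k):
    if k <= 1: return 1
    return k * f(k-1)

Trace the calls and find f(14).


f(14)
= 14 * f(13)
= 14 * 13 * f(12)
= 14 * 13 * 12 * f(11)
= 14 * 13 * 12 * 11 * f(10)
= 14 * 13 * 12 * 11 * 10 * f(9)
= 14 * 13 * 12 * 11 * 10 * 9 * f(8)
= 14 * 13 * 12 * 11 * 10 * 9 * 8 * f(7)
= 14 * 13 * 12 * 11 * 10 * 9 * 8 * 7 * f(6)
= 14 * 13 * 12 * 11 * 10 * 9 * 8 * 7 * 6 * f(5)
= 14 * 13 * 12 * 11 * 10 * 9 * 8 * 7 * 6 * 5 * f(4)
= 14 * 13 * 12 * 11 * 10 * 9 * 8 * 7 * 6 * 5 * 4 * f(3)
= 14 * 13 * 12 * 11 * 10 * 9 * 8 * 7 * 6 * 5 * 4 * 3 * f(2)
= 14 * 13 * 12 * 11 * 10 * 9 * 8 * 7 * 6 * 5 * 4 * 3 * 2 * f(1)
= 14 * 13 * 12 * 11 * 10 * 9 * 8 * 7 * 6 * 5 * 4 * 3 * 2 * 1
= 87178291200

87178291200


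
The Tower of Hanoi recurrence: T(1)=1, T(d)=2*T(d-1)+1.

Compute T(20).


T(20) = 2 * T(19) + 1
T(19) = 2 * T(18) + 1
T(18) = 2 * T(17) + 1
T(17) = 2 * T(16) + 1
T(16) = 2 * T(15) + 1
T(15) = 2 * T(14) + 1
T(14) = 2 * T(13) + 1
T(13) = 2 * T(12) + 1
T(12) = 2 * T(11) + 1
T(11) = 2 * T(10) + 1
T(10) = 2 * T(9) + 1
T(9) = 2 * T(8) + 1
T(8) = 2 * T(7) + 1
T(7) = 2 * T(6) + 1
T(6) = 2 * T(5) + 1
T(5) = 2 * T(4) + 1
T(4) = 2 * T(3) + 1
T(3) = 2 * T(2) + 1
T(2) = 2 * T(1) + 1
T(1) = 1  (base case)
T(2) = 2 * 1 + 1 = 3
T(3) = 2 * 3 + 1 = 7
T(4) = 2 * 7 + 1 = 15
T(5) = 2 * 15 + 1 = 31
T(6) = 2 * 31 + 1 = 63
T(7) = 2 * 63 + 1 = 127
T(8) = 2 * 127 + 1 = 255
T(9) = 2 * 255 + 1 = 511
T(10) = 2 * 511 + 1 = 1023
T(11) = 2 * 1023 + 1 = 2047
T(12) = 2 * 2047 + 1 = 4095
T(13) = 2 * 4095 + 1 = 8191
T(14) = 2 * 8191 + 1 = 16383
T(15) = 2 * 16383 + 1 = 32767
T(16) = 2 * 32767 + 1 = 65535
T(17) = 2 * 65535 + 1 = 131071
T(18) = 2 * 131071 + 1 = 262143
T(19) = 2 * 262143 + 1 = 524287
T(20) = 2 * 524287 + 1 = 1048575

1048575


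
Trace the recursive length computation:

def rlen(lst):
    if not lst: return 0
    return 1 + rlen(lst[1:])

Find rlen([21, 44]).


rlen([21, 44]) = 1 + rlen([44])
rlen([44]) = 1 + rlen([])
rlen([]) = 0  (base case)
Unwinding: 1 + 1 + 0 = 2

2


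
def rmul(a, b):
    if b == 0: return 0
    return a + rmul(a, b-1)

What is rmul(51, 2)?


rmul(51, 2) = 51 + rmul(51, 1)
rmul(51, 1) = 51 + rmul(51, 0)
rmul(51, 0) = 0  (base case)
Total: 51 + 51 + 0 = 102

102


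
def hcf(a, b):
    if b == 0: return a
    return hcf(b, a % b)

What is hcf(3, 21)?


hcf(3, 21) = hcf(21, 3)
hcf(21, 3) = hcf(3, 0)
hcf(3, 0) = 3  (base case)

3


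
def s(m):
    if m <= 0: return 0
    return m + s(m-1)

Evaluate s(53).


s(53)
= 53 + 52 + 51 + 50 + 49 + 48 + 47 + 46 + 45 + 44 + 43 + 42 + 41 + 40 + 39 + 38 + 37 + 36 + 35 + 34 + 33 + 32 + 31 + 30 + 29 + 28 + 27 + 26 + 25 + 24 + 23 + 22 + 21 + 20 + 19 + 18 + 17 + 16 + 15 + 14 + 13 + 12 + 11 + 10 + 9 + 8 + 7 + 6 + 5 + 4 + 3 + 2 + 1 + s(0)
= 53 + 52 + 51 + 50 + 49 + 48 + 47 + 46 + 45 + 44 + 43 + 42 + 41 + 40 + 39 + 38 + 37 + 36 + 35 + 34 + 33 + 32 + 31 + 30 + 29 + 28 + 27 + 26 + 25 + 24 + 23 + 22 + 21 + 20 + 19 + 18 + 17 + 16 + 15 + 14 + 13 + 12 + 11 + 10 + 9 + 8 + 7 + 6 + 5 + 4 + 3 + 2 + 1 + 0
= 1431

1431


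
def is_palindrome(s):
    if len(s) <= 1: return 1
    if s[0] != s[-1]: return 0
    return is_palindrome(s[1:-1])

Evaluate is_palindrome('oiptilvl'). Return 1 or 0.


is_palindrome('oiptilvl'): s[0]='o' != s[-1]='l' -> return 0
Result: 0 (not a palindrome)

0


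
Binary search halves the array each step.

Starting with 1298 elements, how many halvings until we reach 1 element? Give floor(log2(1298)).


1298 / 2 = 649
649 / 2 = 324
324 / 2 = 162
162 / 2 = 81
81 / 2 = 40
40 / 2 = 20
20 / 2 = 10
10 / 2 = 5
5 / 2 = 2
2 / 2 = 1
Reached 1 after 10 halvings

10


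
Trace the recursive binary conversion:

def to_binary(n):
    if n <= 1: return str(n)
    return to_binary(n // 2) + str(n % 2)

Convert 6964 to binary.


to_binary(6964) = to_binary(3482) + '0'
to_binary(3482) = to_binary(1741) + '0'
to_binary(1741) = to_binary(870) + '1'
to_binary(870) = to_binary(435) + '0'
to_binary(435) = to_binary(217) + '1'
to_binary(217) = to_binary(108) + '1'
to_binary(108) = to_binary(54) + '0'
to_binary(54) = to_binary(27) + '0'
to_binary(27) = to_binary(13) + '1'
to_binary(13) = to_binary(6) + '1'
to_binary(6) = to_binary(3) + '0'
to_binary(3) = to_binary(1) + '1'
to_binary(1) = '1'  (base case)
Concatenating: '1' + '1' + '0' + '1' + '1' + '0' + '0' + '1' + '1' + '0' + '1' + '0' + '0' = '1101100110100'

1101100110100
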